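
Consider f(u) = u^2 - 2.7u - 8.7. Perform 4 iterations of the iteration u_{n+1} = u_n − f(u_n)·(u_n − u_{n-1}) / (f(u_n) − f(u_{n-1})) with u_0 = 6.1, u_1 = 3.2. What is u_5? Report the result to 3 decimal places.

f(6.1) = 12.04000, f(3.2) = -7.10000
u_2 = 3.20000 − (-7.10000)·(3.20000 − 6.10000) / (-7.10000 − 12.04000) = 3.20000 − (20.59000)/(-19.14000) = 4.27576
f(4.27576) = -1.96244
u_3 = 4.27576 − (-1.96244)·(4.27576 − 3.20000) / (-1.96244 − (-7.10000)) = 4.27576 − (-2.11111)/(5.13756) = 4.68668
f(4.68668) = 0.61090
u_4 = 4.68668 − 0.61090·(4.68668 − 4.27576) / (0.61090 − (-1.96244)) = 4.68668 − (0.25103)/(2.57334) = 4.58913
f(4.58913) = -0.03057
u_5 = 4.58913 − (-0.03057)·(4.58913 − 4.68668) / (-0.03057 − 0.61090) = 4.58913 − (0.00298)/(-0.64147) = 4.59377

4.594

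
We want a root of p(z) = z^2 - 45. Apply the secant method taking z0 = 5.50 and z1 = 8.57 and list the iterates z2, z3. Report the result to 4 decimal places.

6.5483, 6.6885

p(5.50) = -14.750000, p(8.57) = 28.444900
z2 = 8.570000 − 28.444900·(8.570000 − 5.500000) / (28.444900 − (-14.750000)) = 8.570000 − (87.325843)/(43.194900) = 6.548330
p(6.548330) = -2.119377
z3 = 6.548330 − (-2.119377)·(6.548330 − 8.570000) / (-2.119377 − 28.444900) = 6.548330 − (4.284682)/(-30.564277) = 6.688516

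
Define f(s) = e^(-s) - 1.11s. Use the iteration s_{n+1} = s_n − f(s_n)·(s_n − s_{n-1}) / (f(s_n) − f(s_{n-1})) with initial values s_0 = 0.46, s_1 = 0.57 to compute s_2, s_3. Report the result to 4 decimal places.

f(0.46) = 0.120684, f(0.57) = -0.067175
s_2 = 0.570000 − (-0.067175)·(0.570000 − 0.460000) / (-0.067175 − 0.120684) = 0.570000 − (-0.007389)/(-0.187858) = 0.530666
f(0.530666) = -0.000826
s_3 = 0.530666 − (-0.000826)·(0.530666 − 0.570000) / (-0.000826 − (-0.067175)) = 0.530666 − (0.000033)/(0.066348) = 0.530176

0.5307, 0.5302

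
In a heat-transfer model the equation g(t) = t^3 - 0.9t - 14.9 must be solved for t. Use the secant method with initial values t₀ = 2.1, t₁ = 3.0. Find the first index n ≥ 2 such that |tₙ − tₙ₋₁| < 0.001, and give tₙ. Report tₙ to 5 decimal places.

n = 5, tₙ = 2.58254

g(2.1) = -7.5290000, g(3.0) = 9.4000000
t₂ = 3.0000000 − 9.4000000·(0.9000000)/(16.9290000) = 2.5002658;  |Δ| = 0.4997342
g(2.5002658) = -1.5202547
t₃ = 2.5002658 − (-1.5202547)·(-0.4997342)/(-10.9202547) = 2.5698359;  |Δ| = 0.0695701
g(2.5698359) = -0.2415104
t₄ = 2.5698359 − (-0.2415104)·(0.0695701)/(1.2787443) = 2.5829753;  |Δ| = 0.0131394
g(2.5829753) = 0.0083170
t₅ = 2.5829753 − 0.0083170·(0.0131394)/(0.2498274) = 2.5825379;  |Δ| = 0.0004374
|t₅ − t₄| = 0.0004374 < 0.001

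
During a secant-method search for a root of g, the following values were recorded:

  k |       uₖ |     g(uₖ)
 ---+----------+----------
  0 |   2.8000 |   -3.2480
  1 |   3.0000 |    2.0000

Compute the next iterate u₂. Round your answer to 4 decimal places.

u₂ = 3.0000 − 2.0000·(3.0000 − 2.8000) / (2.0000 − (-3.2480))
   = 3.0000 − (0.400000)/(5.248000) = 2.923780

2.9238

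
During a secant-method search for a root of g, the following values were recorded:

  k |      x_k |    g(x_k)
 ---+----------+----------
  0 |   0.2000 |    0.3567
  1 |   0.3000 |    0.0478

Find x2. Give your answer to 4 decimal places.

x2 = 0.3000 − 0.0478·(0.3000 − 0.2000) / (0.0478 − 0.3567)
   = 0.3000 − (0.004780)/(-0.308900) = 0.315474

0.3155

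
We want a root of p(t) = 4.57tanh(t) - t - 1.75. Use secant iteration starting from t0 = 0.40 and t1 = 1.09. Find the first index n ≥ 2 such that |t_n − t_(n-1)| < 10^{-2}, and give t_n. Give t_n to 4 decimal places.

p(0.40) = -0.413633, p(1.09) = 0.801733
t2 = 1.090000 − 0.801733·(0.690000)/(1.215366) = 0.634832;  |Δ| = 0.455168
p(0.634832) = 0.180631
t3 = 0.634832 − 0.180631·(-0.455168)/(-0.621102) = 0.502459;  |Δ| = 0.132373
p(0.502459) = -0.131757
t4 = 0.502459 − (-0.131757)·(-0.132373)/(-0.312388) = 0.558290;  |Δ| = 0.055832
p(0.558290) = 0.007364
t5 = 0.558290 − 0.007364·(0.055832)/(0.139121) = 0.555335;  |Δ| = 0.002955
|t5 − t4| = 0.002955 < 10^{-2}

n = 5, t_n = 0.5553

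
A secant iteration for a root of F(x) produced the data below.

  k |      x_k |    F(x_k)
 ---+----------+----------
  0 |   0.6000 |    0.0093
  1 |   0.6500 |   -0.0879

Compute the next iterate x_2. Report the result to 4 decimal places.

0.6048

x_2 = 0.6500 − (-0.0879)·(0.6500 − 0.6000) / (-0.0879 − 0.0093)
   = 0.6500 − (-0.004395)/(-0.097200) = 0.604784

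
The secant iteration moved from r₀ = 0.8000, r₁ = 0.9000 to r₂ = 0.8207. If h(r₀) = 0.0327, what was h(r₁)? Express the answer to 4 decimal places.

-0.1253

The secant line through (0.8000, 0.0327) and (0.9000, h(r₁)) crosses zero at r₂ = 0.8207.
So (0.8000, 0.0327), (0.9000, h(r₁)), (0.8207, 0) are collinear:
h(r₁) = 0.0327 · (0.9000 − 0.8207) / (0.8000 − 0.8207) = 0.0327 · (0.079300)/(-0.020700) = -0.125271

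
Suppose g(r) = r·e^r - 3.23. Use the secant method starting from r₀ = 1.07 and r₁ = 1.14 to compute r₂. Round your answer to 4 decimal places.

1.0874

g(1.07) = -0.110544, g(1.14) = 0.334516
r₂ = 1.140000 − 0.334516·(1.140000 − 1.070000) / (0.334516 − (-0.110544)) = 1.140000 − (0.023416)/(0.445060) = 1.087387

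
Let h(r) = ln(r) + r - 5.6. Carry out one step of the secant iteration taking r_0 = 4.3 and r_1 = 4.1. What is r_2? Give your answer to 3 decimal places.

h(4.3) = 0.15862, h(4.1) = -0.08901
r_2 = 4.10000 − (-0.08901)·(4.10000 − 4.30000) / (-0.08901 − 0.15862) = 4.10000 − (0.01780)/(-0.24763) = 4.17189

4.172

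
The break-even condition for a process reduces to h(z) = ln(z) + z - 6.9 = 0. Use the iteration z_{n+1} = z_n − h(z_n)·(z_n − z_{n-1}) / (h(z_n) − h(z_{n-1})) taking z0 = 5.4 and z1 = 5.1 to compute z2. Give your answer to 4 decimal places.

h(5.4) = 0.186399, h(5.1) = -0.170759
z2 = 5.100000 − (-0.170759)·(5.100000 − 5.400000) / (-0.170759 − 0.186399) = 5.100000 − (0.051228)/(-0.357158) = 5.243432

5.2434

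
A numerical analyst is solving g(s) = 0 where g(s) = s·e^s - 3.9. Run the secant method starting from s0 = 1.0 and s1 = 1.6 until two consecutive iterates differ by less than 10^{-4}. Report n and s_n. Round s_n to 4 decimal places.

g(1.0) = -1.181718, g(1.6) = 4.024852
s2 = 1.600000 − 4.024852·(0.600000)/(5.206570) = 1.136180;  |Δ| = 0.463820
g(1.136180) = -0.360973
s3 = 1.136180 − (-0.360973)·(-0.463820)/(-4.385825) = 1.174354;  |Δ| = 0.038174
g(1.174354) = -0.099726
s4 = 1.174354 − (-0.099726)·(0.038174)/(0.261247) = 1.188927;  |Δ| = 0.014572
g(1.188927) = 0.003908
s5 = 1.188927 − 0.003908·(0.014572)/(0.103634) = 1.188377;  |Δ| = 0.000549
g(1.188377) = -0.000040
s6 = 1.188377 − (-0.000040)·(-0.000549)/(-0.003948) = 1.188383;  |Δ| = 0.000006
|s6 − s5| = 0.000006 < 10^{-4}

n = 6, s_n = 1.1884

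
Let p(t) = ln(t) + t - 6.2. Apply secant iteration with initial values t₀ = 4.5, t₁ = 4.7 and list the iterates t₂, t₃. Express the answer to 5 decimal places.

4.66093, 4.66081

p(4.5) = -0.1959226, p(4.7) = 0.0475625
t₂ = 4.7000000 − 0.0475625·(4.7000000 − 4.5000000) / (0.0475625 − (-0.1959226)) = 4.7000000 − (0.0095125)/(0.2434851) = 4.6609319
p(4.6609319) = 0.0001473
t₃ = 4.6609319 − 0.0001473·(4.6609319 − 4.7000000) / (0.0001473 − 0.0475625) = 4.6609319 − (-0.0000058)/(-0.0474152) = 4.6608105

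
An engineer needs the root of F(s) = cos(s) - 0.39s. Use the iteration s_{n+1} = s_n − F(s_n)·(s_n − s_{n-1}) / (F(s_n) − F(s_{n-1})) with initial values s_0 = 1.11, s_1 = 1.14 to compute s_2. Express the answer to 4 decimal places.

1.1191

F(1.11) = 0.011762, F(1.14) = -0.027005
s_2 = 1.140000 − (-0.027005)·(1.140000 − 1.110000) / (-0.027005 − 0.011762) = 1.140000 − (-0.000810)/(-0.038767) = 1.119102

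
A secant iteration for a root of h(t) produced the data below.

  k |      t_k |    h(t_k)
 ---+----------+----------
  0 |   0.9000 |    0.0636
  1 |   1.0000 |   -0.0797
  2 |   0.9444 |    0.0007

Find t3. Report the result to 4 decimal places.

0.9449

t3 = 0.9444 − 0.0007·(0.9444 − 1.0000) / (0.0007 − (-0.0797))
   = 0.9444 − (-0.000039)/(0.080400) = 0.944884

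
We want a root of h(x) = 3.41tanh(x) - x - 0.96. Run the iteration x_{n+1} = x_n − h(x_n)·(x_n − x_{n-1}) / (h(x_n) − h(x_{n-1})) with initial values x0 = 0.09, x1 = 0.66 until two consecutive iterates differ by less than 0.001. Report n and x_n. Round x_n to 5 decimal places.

n = 5, x_n = 0.43426

h(0.09) = -0.7439260, h(0.66) = 0.3522192
x2 = 0.6600000 − 0.3522192·(0.5700000)/(1.0961452) = 0.4768446;  |Δ| = 0.1831554
h(0.4768446) = 0.0762166
x3 = 0.4768446 − 0.0762166·(-0.1831554)/(-0.2760026) = 0.4262671;  |Δ| = 0.0505774
h(0.4262671) = -0.0147754
x4 = 0.4262671 − (-0.0147754)·(-0.0505774)/(-0.0909920) = 0.4344800;  |Δ| = 0.0082128
h(0.4344800) = 0.0004094
x5 = 0.4344800 − 0.0004094·(0.0082128)/(0.0151848) = 0.4342585;  |Δ| = 0.0002214
|x5 − x4| = 0.0002214 < 0.001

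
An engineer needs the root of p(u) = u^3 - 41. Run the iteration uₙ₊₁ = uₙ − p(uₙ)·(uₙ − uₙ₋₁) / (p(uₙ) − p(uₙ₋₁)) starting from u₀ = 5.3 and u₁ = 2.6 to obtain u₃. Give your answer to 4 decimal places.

p(5.3) = 107.877000, p(2.6) = -23.424000
u₂ = 2.600000 − (-23.424000)·(2.600000 − 5.300000) / (-23.424000 − 107.877000) = 2.600000 − (63.244800)/(-131.301000) = 3.081678
p(3.081678) = -11.734108
u₃ = 3.081678 − (-11.734108)·(3.081678 − 2.600000) / (-11.734108 − (-23.424000)) = 3.081678 − (-5.652061)/(11.689892) = 3.565178

3.5652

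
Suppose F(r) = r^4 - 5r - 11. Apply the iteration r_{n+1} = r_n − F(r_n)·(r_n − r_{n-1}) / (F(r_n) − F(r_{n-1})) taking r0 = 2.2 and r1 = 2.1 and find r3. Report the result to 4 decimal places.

2.1610

F(2.2) = 1.425600, F(2.1) = -2.051900
r2 = 2.100000 − (-2.051900)·(2.100000 − 2.200000) / (-2.051900 − 1.425600) = 2.100000 − (0.205190)/(-3.477500) = 2.159005
F(2.159005) = -0.067282
r3 = 2.159005 − (-0.067282)·(2.159005 − 2.100000) / (-0.067282 − (-2.051900)) = 2.159005 − (-0.003970)/(1.984618) = 2.161005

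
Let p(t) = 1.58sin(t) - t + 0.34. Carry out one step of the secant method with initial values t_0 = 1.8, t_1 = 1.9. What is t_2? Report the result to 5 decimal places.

p(1.8) = 0.0786793, p(1.9) = -0.0648459
t_2 = 1.9000000 − (-0.0648459)·(1.9000000 − 1.8000000) / (-0.0648459 − 0.0786793) = 1.9000000 − (-0.0064846)/(-0.1435251) = 1.8548192

1.85482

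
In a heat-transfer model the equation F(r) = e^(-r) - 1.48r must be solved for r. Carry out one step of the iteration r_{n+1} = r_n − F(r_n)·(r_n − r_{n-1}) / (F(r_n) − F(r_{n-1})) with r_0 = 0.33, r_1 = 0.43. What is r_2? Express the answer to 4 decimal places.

0.4365

F(0.33) = 0.230524, F(0.43) = 0.014109
r_2 = 0.430000 − 0.014109·(0.430000 − 0.330000) / (0.014109 − 0.230524) = 0.430000 − (0.001411)/(-0.216415) = 0.436519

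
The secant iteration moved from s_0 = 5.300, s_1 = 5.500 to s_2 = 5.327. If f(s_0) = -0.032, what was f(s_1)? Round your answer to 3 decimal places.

The secant line through (5.300, -0.032) and (5.500, f(s_1)) crosses zero at s_2 = 5.327.
So (5.300, -0.032), (5.500, f(s_1)), (5.327, 0) are collinear:
f(s_1) = -0.032 · (5.500 − 5.327) / (5.300 − 5.327) = -0.032 · (0.17300)/(-0.02700) = 0.20504

0.205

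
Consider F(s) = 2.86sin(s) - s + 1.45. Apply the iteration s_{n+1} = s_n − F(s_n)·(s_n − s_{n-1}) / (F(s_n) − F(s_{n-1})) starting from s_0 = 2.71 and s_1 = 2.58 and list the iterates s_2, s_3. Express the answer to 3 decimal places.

2.692, 2.692

F(2.71) = -0.06361, F(2.58) = 0.39305
s_2 = 2.58000 − 0.39305·(2.58000 − 2.71000) / (0.39305 − (-0.06361)) = 2.58000 − (-0.05110)/(0.45666) = 2.69189
F(2.69189) = 0.00134
s_3 = 2.69189 − 0.00134·(2.69189 − 2.58000) / (0.00134 − 0.39305) = 2.69189 − (0.00015)/(-0.39171) = 2.69227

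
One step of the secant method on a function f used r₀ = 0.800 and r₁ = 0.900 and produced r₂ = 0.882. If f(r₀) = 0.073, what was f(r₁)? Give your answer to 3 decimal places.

The secant line through (0.800, 0.073) and (0.900, f(r₁)) crosses zero at r₂ = 0.882.
So (0.800, 0.073), (0.900, f(r₁)), (0.882, 0) are collinear:
f(r₁) = 0.073 · (0.900 − 0.882) / (0.800 − 0.882) = 0.073 · (0.01800)/(-0.08200) = -0.01602

-0.016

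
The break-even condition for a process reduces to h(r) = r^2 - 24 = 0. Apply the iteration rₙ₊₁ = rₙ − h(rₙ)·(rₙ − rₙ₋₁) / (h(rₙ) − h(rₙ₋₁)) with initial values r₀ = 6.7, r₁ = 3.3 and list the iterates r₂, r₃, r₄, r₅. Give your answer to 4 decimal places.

h(6.7) = 20.890000, h(3.3) = -13.110000
r₂ = 3.300000 − (-13.110000)·(3.300000 − 6.700000) / (-13.110000 − 20.890000) = 3.300000 − (44.574000)/(-34.000000) = 4.611000
h(4.611000) = -2.738679
r₃ = 4.611000 − (-2.738679)·(4.611000 − 3.300000) / (-2.738679 − (-13.110000)) = 4.611000 − (-3.590408)/(10.371321) = 4.957186
h(4.957186) = 0.573695
r₄ = 4.957186 − 0.573695·(4.957186 − 4.611000) / (0.573695 − (-2.738679)) = 4.957186 − (0.198605)/(3.312374) = 4.897228
h(4.897228) = -0.017162
r₅ = 4.897228 − (-0.017162)·(4.897228 − 4.957186) / (-0.017162 − 0.573695) = 4.897228 − (0.001029)/(-0.590857) = 4.898969

4.6110, 4.9572, 4.8972, 4.8990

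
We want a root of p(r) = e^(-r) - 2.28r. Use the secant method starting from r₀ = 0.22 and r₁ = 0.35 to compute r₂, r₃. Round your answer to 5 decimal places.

0.31923, 0.31885

p(0.22) = 0.3009188, p(0.35) = -0.0933119
r₂ = 0.3500000 − (-0.0933119)·(0.3500000 − 0.2200000) / (-0.0933119 − 0.3009188) = 0.3500000 − (-0.0121305)/(-0.3942307) = 0.3192298
p(0.3192298) = -0.0011355
r₃ = 0.3192298 − (-0.0011355)·(0.3192298 − 0.3500000) / (-0.0011355 − (-0.0933119)) = 0.3192298 − (0.0000349)/(0.0921764) = 0.3188508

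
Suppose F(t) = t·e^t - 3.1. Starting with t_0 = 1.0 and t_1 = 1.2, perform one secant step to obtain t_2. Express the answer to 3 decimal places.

F(1.0) = -0.38172, F(1.2) = 0.88414
t_2 = 1.20000 − 0.88414·(1.20000 − 1.00000) / (0.88414 − (-0.38172)) = 1.20000 − (0.17683)/(1.26586) = 1.06031

1.060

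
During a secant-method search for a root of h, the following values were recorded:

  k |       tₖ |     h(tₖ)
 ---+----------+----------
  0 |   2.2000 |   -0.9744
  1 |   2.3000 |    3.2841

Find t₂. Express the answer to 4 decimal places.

t₂ = 2.3000 − 3.2841·(2.3000 − 2.2000) / (3.2841 − (-0.9744))
   = 2.3000 − (0.328410)/(4.258500) = 2.222881

2.2229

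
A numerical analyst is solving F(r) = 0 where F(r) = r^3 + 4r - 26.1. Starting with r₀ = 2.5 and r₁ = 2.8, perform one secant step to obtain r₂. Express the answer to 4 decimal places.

F(2.5) = -0.475000, F(2.8) = 7.052000
r₂ = 2.800000 − 7.052000·(2.800000 − 2.500000) / (7.052000 − (-0.475000)) = 2.800000 − (2.115600)/(7.527000) = 2.518932

2.5189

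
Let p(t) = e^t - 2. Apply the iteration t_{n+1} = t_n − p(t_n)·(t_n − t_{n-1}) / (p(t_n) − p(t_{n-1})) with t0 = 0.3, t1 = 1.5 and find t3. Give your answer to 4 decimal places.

p(0.3) = -0.650141, p(1.5) = 2.481689
t2 = 1.500000 − 2.481689·(1.500000 − 0.300000) / (2.481689 − (-0.650141)) = 1.500000 − (2.978027)/(3.131830) = 0.549110
p(0.549110) = -0.268289
t3 = 0.549110 − (-0.268289)·(0.549110 − 1.500000) / (-0.268289 − 2.481689) = 0.549110 − (0.255114)/(-2.749978) = 0.641879

0.6419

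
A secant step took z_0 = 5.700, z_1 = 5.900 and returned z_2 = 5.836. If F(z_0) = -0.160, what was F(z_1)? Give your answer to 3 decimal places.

The secant line through (5.700, -0.160) and (5.900, F(z_1)) crosses zero at z_2 = 5.836.
So (5.700, -0.160), (5.900, F(z_1)), (5.836, 0) are collinear:
F(z_1) = -0.160 · (5.900 − 5.836) / (5.700 − 5.836) = -0.160 · (0.06400)/(-0.13600) = 0.07529

0.075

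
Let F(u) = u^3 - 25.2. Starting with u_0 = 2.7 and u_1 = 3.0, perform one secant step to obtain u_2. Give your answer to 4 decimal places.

2.9262

F(2.7) = -5.517000, F(3.0) = 1.800000
u_2 = 3.000000 − 1.800000·(3.000000 − 2.700000) / (1.800000 − (-5.517000)) = 3.000000 − (0.540000)/(7.317000) = 2.926199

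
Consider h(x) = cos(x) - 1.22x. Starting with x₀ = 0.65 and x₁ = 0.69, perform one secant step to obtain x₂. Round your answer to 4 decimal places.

h(0.65) = 0.003084, h(0.69) = -0.070554
x₂ = 0.690000 − (-0.070554)·(0.690000 − 0.650000) / (-0.070554 − 0.003084) = 0.690000 − (-0.002822)/(-0.073638) = 0.651675

0.6517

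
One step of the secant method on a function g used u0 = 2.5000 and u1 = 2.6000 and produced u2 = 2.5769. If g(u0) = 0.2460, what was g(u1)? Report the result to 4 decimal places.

-0.0739

The secant line through (2.5000, 0.2460) and (2.6000, g(u1)) crosses zero at u2 = 2.5769.
So (2.5000, 0.2460), (2.6000, g(u1)), (2.5769, 0) are collinear:
g(u1) = 0.2460 · (2.6000 − 2.5769) / (2.5000 − 2.5769) = 0.2460 · (0.023100)/(-0.076900) = -0.073896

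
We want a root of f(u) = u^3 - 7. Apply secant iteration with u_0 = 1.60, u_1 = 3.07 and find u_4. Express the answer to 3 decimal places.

1.918

f(1.60) = -2.90400, f(3.07) = 21.93444
u_2 = 3.07000 − 21.93444·(3.07000 − 1.60000) / (21.93444 − (-2.90400)) = 3.07000 − (32.24363)/(24.83844) = 1.77187
f(1.77187) = -1.43721
u_3 = 1.77187 − (-1.43721)·(1.77187 − 3.07000) / (-1.43721 − 21.93444) = 1.77187 − (1.86569)/(-23.37165) = 1.85169
f(1.85169) = -0.65098
u_4 = 1.85169 − (-0.65098)·(1.85169 − 1.77187) / (-0.65098 − (-1.43721)) = 1.85169 − (-0.05197)/(0.78624) = 1.91779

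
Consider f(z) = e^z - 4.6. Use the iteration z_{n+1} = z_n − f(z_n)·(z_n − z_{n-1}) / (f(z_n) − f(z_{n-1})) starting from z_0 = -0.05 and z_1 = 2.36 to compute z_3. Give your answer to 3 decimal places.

f(-0.05) = -3.64877, f(2.36) = 5.99095
z_2 = 2.36000 − 5.99095·(2.36000 − (-0.05000)) / (5.99095 − (-3.64877)) = 2.36000 − (14.43819)/(9.63972) = 0.86222
f(0.86222) = -2.23159
z_3 = 0.86222 − (-2.23159)·(0.86222 − 2.36000) / (-2.23159 − 5.99095) = 0.86222 − (3.34243)/(-8.22254) = 1.26872

1.269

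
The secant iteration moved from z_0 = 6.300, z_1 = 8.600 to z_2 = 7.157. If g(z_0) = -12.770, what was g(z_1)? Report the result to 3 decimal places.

The secant line through (6.300, -12.770) and (8.600, g(z_1)) crosses zero at z_2 = 7.157.
So (6.300, -12.770), (8.600, g(z_1)), (7.157, 0) are collinear:
g(z_1) = -12.770 · (8.600 − 7.157) / (6.300 − 7.157) = -12.770 · (1.44300)/(-0.85700) = 21.50188

21.502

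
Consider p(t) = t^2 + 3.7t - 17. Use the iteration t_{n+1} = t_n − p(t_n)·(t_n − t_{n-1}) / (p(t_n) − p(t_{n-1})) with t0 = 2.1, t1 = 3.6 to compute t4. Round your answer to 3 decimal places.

p(2.1) = -4.82000, p(3.6) = 9.28000
t2 = 3.60000 − 9.28000·(3.60000 − 2.10000) / (9.28000 − (-4.82000)) = 3.60000 − (13.92000)/(14.10000) = 2.61277
p(2.61277) = -0.50622
t3 = 2.61277 − (-0.50622)·(2.61277 − 3.60000) / (-0.50622 − 9.28000) = 2.61277 − (0.49976)/(-9.78622) = 2.66383
p(2.66383) = -0.04781
t4 = 2.66383 − (-0.04781)·(2.66383 − 2.61277) / (-0.04781 − (-0.50622)) = 2.66383 − (-0.00244)/(0.45841) = 2.66916

2.669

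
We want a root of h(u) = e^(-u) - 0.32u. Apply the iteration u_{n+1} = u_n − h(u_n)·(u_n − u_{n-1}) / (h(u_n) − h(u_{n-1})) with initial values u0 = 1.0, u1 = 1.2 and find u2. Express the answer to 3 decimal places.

1.073

h(1.0) = 0.04788, h(1.2) = -0.08281
u2 = 1.20000 − (-0.08281)·(1.20000 − 1.00000) / (-0.08281 − 0.04788) = 1.20000 − (-0.01656)/(-0.13069) = 1.07327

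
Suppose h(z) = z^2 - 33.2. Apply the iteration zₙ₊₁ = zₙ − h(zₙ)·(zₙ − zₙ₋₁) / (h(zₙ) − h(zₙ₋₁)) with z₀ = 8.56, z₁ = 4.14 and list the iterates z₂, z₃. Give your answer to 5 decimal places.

h(8.56) = 40.0736000, h(4.14) = -16.0604000
z₂ = 4.1400000 − (-16.0604000)·(4.1400000 − 8.5600000) / (-16.0604000 − 40.0736000) = 4.1400000 − (70.9869680)/(-56.1340000) = 5.4045984
h(5.4045984) = -3.9903159
z₃ = 5.4045984 − (-3.9903159)·(5.4045984 − 4.1400000) / (-3.9903159 − (-16.0604000)) = 5.4045984 − (-5.0461472)/(12.0700841) = 5.8226690

5.40460, 5.82267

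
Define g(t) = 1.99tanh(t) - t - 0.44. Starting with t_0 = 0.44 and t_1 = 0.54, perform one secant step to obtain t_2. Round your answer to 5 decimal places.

0.53819

g(0.44) = -0.0568476, g(0.54) = 0.0010461
t_2 = 0.5400000 − 0.0010461·(0.5400000 − 0.4400000) / (0.0010461 − (-0.0568476)) = 0.5400000 − (0.0001046)/(0.0578936) = 0.5381931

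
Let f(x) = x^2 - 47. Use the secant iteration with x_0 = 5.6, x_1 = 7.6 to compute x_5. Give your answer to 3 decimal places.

f(5.6) = -15.64000, f(7.6) = 10.76000
x_2 = 7.60000 − 10.76000·(7.60000 − 5.60000) / (10.76000 − (-15.64000)) = 7.60000 − (21.52000)/(26.40000) = 6.78485
f(6.78485) = -0.96583
x_3 = 6.78485 − (-0.96583)·(6.78485 − 7.60000) / (-0.96583 − 10.76000) = 6.78485 − (0.78730)/(-11.72583) = 6.85199
f(6.85199) = -0.05022
x_4 = 6.85199 − (-0.05022)·(6.85199 − 6.78485) / (-0.05022 − (-0.96583)) = 6.85199 − (-0.00337)/(0.91561) = 6.85567
f(6.85567) = 0.00026
x_5 = 6.85567 − 0.00026·(6.85567 − 6.85199) / (0.00026 − (-0.05022)) = 6.85567 − (0.00000)/(0.05048) = 6.85565

6.856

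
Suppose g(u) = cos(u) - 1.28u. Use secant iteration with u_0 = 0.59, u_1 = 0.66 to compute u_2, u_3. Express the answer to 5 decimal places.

g(0.59) = 0.0757407, g(0.66) = -0.0548078
u_2 = 0.6600000 − (-0.0548078)·(0.6600000 − 0.5900000) / (-0.0548078 − 0.0757407) = 0.6600000 − (-0.0038365)/(-0.1305484) = 0.6306121
g(0.6306121) = 0.0004832
u_3 = 0.6306121 − 0.0004832·(0.6306121 − 0.6600000) / (0.0004832 − (-0.0548078)) = 0.6306121 − (-0.0000142)/(0.0552910) = 0.6308690

0.63061, 0.63087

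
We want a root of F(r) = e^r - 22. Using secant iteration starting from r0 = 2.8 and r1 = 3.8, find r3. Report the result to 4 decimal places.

3.0611

F(2.8) = -5.555353, F(3.8) = 22.701184
r2 = 3.800000 − 22.701184·(3.800000 − 2.800000) / (22.701184 − (-5.555353)) = 3.800000 − (22.701184)/(28.256538) = 2.996604
F(2.996604) = -1.982554
r3 = 2.996604 − (-1.982554)·(2.996604 − 3.800000) / (-1.982554 − 22.701184) = 2.996604 − (1.592776)/(-24.683739) = 3.061132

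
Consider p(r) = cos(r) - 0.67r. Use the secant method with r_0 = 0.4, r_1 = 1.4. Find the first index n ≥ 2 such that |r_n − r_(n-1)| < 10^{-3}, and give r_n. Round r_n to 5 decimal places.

n = 5, r_n = 0.91277

p(0.4) = 0.6530610, p(1.4) = -0.7680329
r_2 = 1.4000000 − (-0.7680329)·(1.0000000)/(-1.4210939) = 0.8595481;  |Δ| = 0.5404519
p(0.8595481) = 0.0768826
r_3 = 0.8595481 − 0.0768826·(-0.5404519)/(0.8449155) = 0.9087262;  |Δ| = 0.0491781
p(0.9087262) = 0.0059043
r_4 = 0.9087262 − 0.0059043·(0.0491781)/(-0.0709783) = 0.9128171;  |Δ| = 0.0040909
p(0.9128171) = -0.0000683
r_5 = 0.9128171 − (-0.0000683)·(0.0040909)/(-0.0059726) = 0.9127704;  |Δ| = 0.0000468
|r_5 − r_4| = 0.0000468 < 10^{-3}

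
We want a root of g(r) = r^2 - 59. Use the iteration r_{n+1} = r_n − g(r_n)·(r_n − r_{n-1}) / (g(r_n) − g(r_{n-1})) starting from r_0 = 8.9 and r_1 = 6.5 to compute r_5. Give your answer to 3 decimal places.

g(8.9) = 20.21000, g(6.5) = -16.75000
r_2 = 6.50000 − (-16.75000)·(6.50000 − 8.90000) / (-16.75000 − 20.21000) = 6.50000 − (40.20000)/(-36.96000) = 7.58766
g(7.58766) = -1.42738
r_3 = 7.58766 − (-1.42738)·(7.58766 − 6.50000) / (-1.42738 − (-16.75000)) = 7.58766 − (-1.55251)/(15.32262) = 7.68898
g(7.68898) = 0.12047
r_4 = 7.68898 − 0.12047·(7.68898 − 7.58766) / (0.12047 − (-1.42738)) = 7.68898 − (0.01221)/(1.54785) = 7.68110
g(7.68110) = -0.00074
r_5 = 7.68110 − (-0.00074)·(7.68110 − 7.68898) / (-0.00074 − 0.12047) = 7.68110 − (0.00001)/(-0.12121) = 7.68115

7.681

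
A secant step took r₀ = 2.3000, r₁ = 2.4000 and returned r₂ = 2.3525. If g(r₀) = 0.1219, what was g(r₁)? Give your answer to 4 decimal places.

-0.1103

The secant line through (2.3000, 0.1219) and (2.4000, g(r₁)) crosses zero at r₂ = 2.3525.
So (2.3000, 0.1219), (2.4000, g(r₁)), (2.3525, 0) are collinear:
g(r₁) = 0.1219 · (2.4000 − 2.3525) / (2.3000 − 2.3525) = 0.1219 · (0.047500)/(-0.052500) = -0.110290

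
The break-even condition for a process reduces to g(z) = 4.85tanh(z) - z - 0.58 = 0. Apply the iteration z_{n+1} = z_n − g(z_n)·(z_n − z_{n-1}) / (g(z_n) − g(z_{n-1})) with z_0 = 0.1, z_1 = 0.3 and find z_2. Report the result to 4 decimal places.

0.1539

g(0.1) = -0.196610, g(0.3) = 0.532866
z_2 = 0.300000 − 0.532866·(0.300000 − 0.100000) / (0.532866 − (-0.196610)) = 0.300000 − (0.106573)/(0.729476) = 0.153904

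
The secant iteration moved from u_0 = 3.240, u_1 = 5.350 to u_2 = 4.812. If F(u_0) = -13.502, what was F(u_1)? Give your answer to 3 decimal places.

4.621

The secant line through (3.240, -13.502) and (5.350, F(u_1)) crosses zero at u_2 = 4.812.
So (3.240, -13.502), (5.350, F(u_1)), (4.812, 0) are collinear:
F(u_1) = -13.502 · (5.350 − 4.812) / (3.240 − 4.812) = -13.502 · (0.53800)/(-1.57200) = 4.62091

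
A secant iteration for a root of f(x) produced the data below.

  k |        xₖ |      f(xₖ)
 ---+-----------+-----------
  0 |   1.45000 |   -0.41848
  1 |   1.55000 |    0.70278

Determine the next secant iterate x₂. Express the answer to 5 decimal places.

1.48732

x₂ = 1.55000 − 0.70278·(1.55000 − 1.45000) / (0.70278 − (-0.41848))
   = 1.55000 − (0.0702780)/(1.1212600) = 1.4873223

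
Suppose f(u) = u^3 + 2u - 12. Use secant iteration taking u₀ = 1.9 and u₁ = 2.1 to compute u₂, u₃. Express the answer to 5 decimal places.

1.99572, 1.99982

f(1.9) = -1.3410000, f(2.1) = 1.4610000
u₂ = 2.1000000 − 1.4610000·(2.1000000 − 1.9000000) / (1.4610000 − (-1.3410000)) = 2.1000000 − (0.2922000)/(2.8020000) = 1.9957173
f(1.9957173) = -0.0598472
u₃ = 1.9957173 − (-0.0598472)·(1.9957173 − 2.1000000) / (-0.0598472 − 1.4610000) = 1.9957173 − (0.0062410)/(-1.5208472) = 1.9998210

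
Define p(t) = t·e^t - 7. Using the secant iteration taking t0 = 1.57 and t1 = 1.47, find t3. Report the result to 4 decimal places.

p(1.57) = 0.546438, p(1.47) = -0.606624
t2 = 1.470000 − (-0.606624)·(1.470000 − 1.570000) / (-0.606624 − 0.546438) = 1.470000 − (0.060662)/(-1.153062) = 1.522610
p(1.522610) = -0.020092
t3 = 1.522610 − (-0.020092)·(1.522610 − 1.470000) / (-0.020092 − (-0.606624)) = 1.522610 − (-0.001057)/(0.586532) = 1.524412

1.5244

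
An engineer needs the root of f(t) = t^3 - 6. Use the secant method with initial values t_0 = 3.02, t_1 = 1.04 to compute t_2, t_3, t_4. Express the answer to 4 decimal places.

f(3.02) = 21.543608, f(1.04) = -4.875136
t_2 = 1.040000 − (-4.875136)·(1.040000 − 3.020000) / (-4.875136 − 21.543608) = 1.040000 − (9.652769)/(-26.418744) = 1.405376
f(1.405376) = -3.224269
t_3 = 1.405376 − (-3.224269)·(1.405376 − 1.040000) / (-3.224269 − (-4.875136)) = 1.405376 − (-1.178070)/(1.650867) = 2.118982
f(2.118982) = 3.514414
t_4 = 2.118982 − 3.514414·(2.118982 − 1.405376) / (3.514414 − (-3.224269)) = 2.118982 − (2.507910)/(6.738683) = 1.746816

1.4054, 2.1190, 1.7468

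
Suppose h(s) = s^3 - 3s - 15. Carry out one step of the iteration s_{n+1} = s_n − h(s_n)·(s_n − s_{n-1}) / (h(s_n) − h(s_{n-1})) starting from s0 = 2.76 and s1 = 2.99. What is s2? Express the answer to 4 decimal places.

2.8634

h(2.76) = -2.255424, h(2.99) = 2.760899
s2 = 2.990000 − 2.760899·(2.990000 − 2.760000) / (2.760899 − (-2.255424)) = 2.990000 − (0.635007)/(5.016323) = 2.863412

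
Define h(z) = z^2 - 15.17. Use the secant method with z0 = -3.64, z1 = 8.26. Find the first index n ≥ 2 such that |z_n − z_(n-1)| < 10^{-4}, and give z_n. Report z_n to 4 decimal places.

n = 8, z_n = -3.8949

h(-3.64) = -1.920400, h(8.26) = 53.057600
z2 = 8.260000 − 53.057600·(11.900000)/(54.978000) = -3.224329;  |Δ| = 11.484329
h(-3.224329) = -4.773702
z3 = -3.224329 − (-4.773702)·(-11.484329)/(-57.831302) = -2.276352;  |Δ| = 0.947977
h(-2.276352) = -9.988224
z4 = -2.276352 − (-9.988224)·(0.947977)/(-5.214521) = -4.092168;  |Δ| = 1.815816
h(-4.092168) = 1.575835
z5 = -4.092168 − 1.575835·(-1.815816)/(11.564059) = -3.844726;  |Δ| = 0.247441
h(-3.844726) = -0.388081
z6 = -3.844726 − (-0.388081)·(0.247441)/(-1.963916) = -3.893622;  |Δ| = 0.048896
h(-3.893622) = -0.009708
z7 = -3.893622 − (-0.009708)·(-0.048896)/(0.378373) = -3.894876;  |Δ| = 0.001255
h(-3.894876) = 0.000063
z8 = -3.894876 − 0.000063·(-0.001255)/(0.009771) = -3.894868;  |Δ| = 0.000008
|z8 − z7| = 0.000008 < 10^{-4}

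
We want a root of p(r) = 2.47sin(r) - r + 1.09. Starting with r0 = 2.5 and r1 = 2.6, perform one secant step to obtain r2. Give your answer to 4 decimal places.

2.5224

p(2.5) = 0.068226, p(2.6) = -0.236712
r2 = 2.600000 − (-0.236712)·(2.600000 − 2.500000) / (-0.236712 − 0.068226) = 2.600000 − (-0.023671)/(-0.304938) = 2.522374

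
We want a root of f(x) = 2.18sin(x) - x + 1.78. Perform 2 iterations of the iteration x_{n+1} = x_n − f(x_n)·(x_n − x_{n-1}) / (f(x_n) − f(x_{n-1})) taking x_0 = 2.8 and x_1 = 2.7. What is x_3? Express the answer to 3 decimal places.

2.704

f(2.8) = -0.28973, f(2.7) = 0.01169
x_2 = 2.70000 − 0.01169·(2.70000 − 2.80000) / (0.01169 − (-0.28973)) = 2.70000 − (-0.00117)/(0.30141) = 2.70388
f(2.70388) = 0.00016
x_3 = 2.70388 − 0.00016·(2.70388 − 2.70000) / (0.00016 − 0.01169) = 2.70388 − (0.00000)/(-0.01153) = 2.70393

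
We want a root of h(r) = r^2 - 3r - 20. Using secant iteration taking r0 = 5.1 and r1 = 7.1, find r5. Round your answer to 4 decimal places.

6.2170

h(5.1) = -9.290000, h(7.1) = 9.110000
r2 = 7.100000 − 9.110000·(7.100000 − 5.100000) / (9.110000 − (-9.290000)) = 7.100000 − (18.220000)/(18.400000) = 6.109783
h(6.109783) = -0.999904
r3 = 6.109783 − (-0.999904)·(6.109783 − 7.100000) / (-0.999904 − 9.110000) = 6.109783 − (0.990123)/(-10.109904) = 6.207719
h(6.207719) = -0.087386
r4 = 6.207719 − (-0.087386)·(6.207719 − 6.109783) / (-0.087386 − (-0.999904)) = 6.207719 − (-0.008558)/(0.912518) = 6.217097
h(6.217097) = 0.001006
r5 = 6.217097 − 0.001006·(6.217097 − 6.207719) / (0.001006 − (-0.087386)) = 6.217097 − (0.000009)/(0.088393) = 6.216990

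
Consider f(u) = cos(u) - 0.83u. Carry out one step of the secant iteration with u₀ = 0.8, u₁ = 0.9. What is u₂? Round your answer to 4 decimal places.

0.8207

f(0.8) = 0.032707, f(0.9) = -0.125390
u₂ = 0.900000 − (-0.125390)·(0.900000 − 0.800000) / (-0.125390 − 0.032707) = 0.900000 − (-0.012539)/(-0.158097) = 0.820688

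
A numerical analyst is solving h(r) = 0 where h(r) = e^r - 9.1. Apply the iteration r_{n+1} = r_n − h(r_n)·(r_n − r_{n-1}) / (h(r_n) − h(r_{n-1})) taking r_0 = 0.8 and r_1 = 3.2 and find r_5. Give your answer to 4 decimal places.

2.1903

h(0.8) = -6.874459, h(3.2) = 15.432530
r_2 = 3.200000 − 15.432530·(3.200000 − 0.800000) / (15.432530 − (-6.874459)) = 3.200000 − (37.038072)/(22.306989) = 1.539620
h(1.539620) = -4.437181
r_3 = 1.539620 − (-4.437181)·(1.539620 − 3.200000) / (-4.437181 − 15.432530) = 1.539620 − (7.367405)/(-19.869711) = 1.910406
h(1.910406) = -2.344169
r_4 = 1.910406 − (-2.344169)·(1.910406 − 1.539620) / (-2.344169 − (-4.437181)) = 1.910406 − (-0.869184)/(2.093012) = 2.325685
h(2.325685) = 1.133690
r_5 = 2.325685 − 1.133690·(2.325685 − 1.910406) / (1.133690 − (-2.344169)) = 2.325685 − (0.470798)/(3.477859) = 2.190315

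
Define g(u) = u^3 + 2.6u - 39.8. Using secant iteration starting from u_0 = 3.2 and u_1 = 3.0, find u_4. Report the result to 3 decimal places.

g(3.2) = 1.28800, g(3.0) = -5.00000
u_2 = 3.00000 − (-5.00000)·(3.00000 − 3.20000) / (-5.00000 − 1.28800) = 3.00000 − (1.00000)/(-6.28800) = 3.15903
g(3.15903) = -0.06097
u_3 = 3.15903 − (-0.06097)·(3.15903 − 3.00000) / (-0.06097 − (-5.00000)) = 3.15903 − (-0.00970)/(4.93903) = 3.16100
g(3.16100) = 0.00295
u_4 = 3.16100 − 0.00295·(3.16100 − 3.15903) / (0.00295 − (-0.06097)) = 3.16100 − (0.00001)/(0.06392) = 3.16091

3.161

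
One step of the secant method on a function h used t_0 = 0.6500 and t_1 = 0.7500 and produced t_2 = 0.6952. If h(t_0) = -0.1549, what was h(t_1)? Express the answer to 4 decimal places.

The secant line through (0.6500, -0.1549) and (0.7500, h(t_1)) crosses zero at t_2 = 0.6952.
So (0.6500, -0.1549), (0.7500, h(t_1)), (0.6952, 0) are collinear:
h(t_1) = -0.1549 · (0.7500 − 0.6952) / (0.6500 − 0.6952) = -0.1549 · (0.054800)/(-0.045200) = 0.187799

0.1878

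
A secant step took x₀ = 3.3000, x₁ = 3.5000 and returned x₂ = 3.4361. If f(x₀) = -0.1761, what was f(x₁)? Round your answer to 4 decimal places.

0.0827

The secant line through (3.3000, -0.1761) and (3.5000, f(x₁)) crosses zero at x₂ = 3.4361.
So (3.3000, -0.1761), (3.5000, f(x₁)), (3.4361, 0) are collinear:
f(x₁) = -0.1761 · (3.5000 − 3.4361) / (3.3000 − 3.4361) = -0.1761 · (0.063900)/(-0.136100) = 0.082680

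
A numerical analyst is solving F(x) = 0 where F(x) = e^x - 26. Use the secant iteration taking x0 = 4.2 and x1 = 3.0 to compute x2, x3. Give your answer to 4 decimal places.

F(4.2) = 40.686331, F(3.0) = -5.914463
x2 = 3.000000 − (-5.914463)·(3.000000 − 4.200000) / (-5.914463 − 40.686331) = 3.000000 − (7.097356)/(-46.600794) = 3.152301
F(3.152301) = -2.610173
x3 = 3.152301 − (-2.610173)·(3.152301 − 3.000000) / (-2.610173 − (-5.914463)) = 3.152301 − (-0.397532)/(3.304290) = 3.272609

3.1523, 3.2726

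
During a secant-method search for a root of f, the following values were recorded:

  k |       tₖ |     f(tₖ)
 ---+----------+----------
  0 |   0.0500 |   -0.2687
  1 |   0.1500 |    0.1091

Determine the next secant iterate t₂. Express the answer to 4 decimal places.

t₂ = 0.1500 − 0.1091·(0.1500 − 0.0500) / (0.1091 − (-0.2687))
   = 0.1500 − (0.010910)/(0.377800) = 0.121122

0.1211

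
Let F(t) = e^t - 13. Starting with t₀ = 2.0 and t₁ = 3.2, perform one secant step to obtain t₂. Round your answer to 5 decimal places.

F(2.0) = -5.6109439, F(3.2) = 11.5325302
t₂ = 3.2000000 − 11.5325302·(3.2000000 − 2.0000000) / (11.5325302 − (-5.6109439)) = 3.2000000 − (13.8390362)/(17.1434741) = 2.3927519

2.39275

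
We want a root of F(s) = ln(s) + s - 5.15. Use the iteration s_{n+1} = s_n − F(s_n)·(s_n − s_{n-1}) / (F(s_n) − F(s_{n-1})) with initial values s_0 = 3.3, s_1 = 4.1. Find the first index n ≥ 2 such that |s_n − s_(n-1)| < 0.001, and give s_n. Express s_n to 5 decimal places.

F(3.3) = -0.6560775, F(4.1) = 0.3609870
s_2 = 4.1000000 − 0.3609870·(0.8000000)/(1.0170645) = 3.8160558;  |Δ| = 0.2839442
F(3.8160558) = 0.0052732
s_3 = 3.8160558 − 0.0052732·(-0.2839442)/(-0.3557138) = 3.8118466;  |Δ| = 0.0042092
F(3.8118466) = -0.0000397
s_4 = 3.8118466 − (-0.0000397)·(-0.0042092)/(-0.0053129) = 3.8118780;  |Δ| = 0.0000315
|s_4 − s_3| = 0.0000315 < 0.001

n = 4, s_n = 3.81188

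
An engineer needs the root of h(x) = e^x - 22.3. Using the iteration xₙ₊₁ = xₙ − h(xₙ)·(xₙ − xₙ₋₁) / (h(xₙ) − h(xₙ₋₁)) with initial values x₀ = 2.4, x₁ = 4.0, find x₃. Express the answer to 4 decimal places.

2.9899

h(2.4) = -11.276824, h(4.0) = 32.298150
x₂ = 4.000000 − 32.298150·(4.000000 − 2.400000) / (32.298150 − (-11.276824)) = 4.000000 − (51.677040)/(43.574974) = 2.814066
h(2.814066) = -5.622407
x₃ = 2.814066 − (-5.622407)·(2.814066 − 4.000000) / (-5.622407 − 32.298150) = 2.814066 − (6.667804)/(-37.920557) = 2.989902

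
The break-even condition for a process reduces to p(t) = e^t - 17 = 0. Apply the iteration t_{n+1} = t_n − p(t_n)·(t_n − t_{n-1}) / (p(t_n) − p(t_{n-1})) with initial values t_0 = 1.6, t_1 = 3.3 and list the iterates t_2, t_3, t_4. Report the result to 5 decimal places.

2.52420, 2.76381, 2.84463

p(1.6) = -12.0469676, p(3.3) = 10.1126389
t_2 = 3.3000000 − 10.1126389·(3.3000000 − 1.6000000) / (10.1126389 − (-12.0469676)) = 3.3000000 − (17.1914862)/(22.1596065) = 2.5241971
p(2.5241971) = -4.5191292
t_3 = 2.5241971 − (-4.5191292)·(2.5241971 − 3.3000000) / (-4.5191292 − 10.1126389) = 2.5241971 − (3.5059534)/(-14.6317681) = 2.7638096
p(2.7638096) = -1.1398519
t_4 = 2.7638096 − (-1.1398519)·(2.7638096 − 2.5241971) / (-1.1398519 − (-4.5191292)) = 2.7638096 − (-0.2731227)/(3.3792773) = 2.8446324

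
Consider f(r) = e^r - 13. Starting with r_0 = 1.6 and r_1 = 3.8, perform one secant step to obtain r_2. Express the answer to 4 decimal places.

2.0454

f(1.6) = -8.046968, f(3.8) = 31.701184
r_2 = 3.800000 − 31.701184·(3.800000 − 1.600000) / (31.701184 − (-8.046968)) = 3.800000 − (69.742606)/(39.748152) = 2.045387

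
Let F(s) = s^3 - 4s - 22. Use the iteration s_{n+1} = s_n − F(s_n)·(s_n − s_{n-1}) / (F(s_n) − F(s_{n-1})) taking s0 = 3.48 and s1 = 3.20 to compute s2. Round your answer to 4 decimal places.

3.2689

F(3.48) = 6.224192, F(3.20) = -2.032000
s2 = 3.200000 − (-2.032000)·(3.200000 − 3.480000) / (-2.032000 − 6.224192) = 3.200000 − (0.568960)/(-8.256192) = 3.268913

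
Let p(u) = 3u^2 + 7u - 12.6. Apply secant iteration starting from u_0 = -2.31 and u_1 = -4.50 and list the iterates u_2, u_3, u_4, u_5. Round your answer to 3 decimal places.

-3.260, -3.477, -3.528, -3.525

p(-2.31) = -12.76170, p(-4.50) = 16.65000
u_2 = -4.50000 − 16.65000·(-4.50000 − (-2.31000)) / (16.65000 − (-12.76170)) = -4.50000 − (-36.46350)/(29.41170) = -3.26024
p(-3.26024) = -3.53421
u_3 = -3.26024 − (-3.53421)·(-3.26024 − (-4.50000)) / (-3.53421 − 16.65000) = -3.26024 − (-4.38157)/(-20.18421) = -3.47732
p(-3.47732) = -0.66601
u_4 = -3.47732 − (-0.66601)·(-3.47732 − (-3.26024)) / (-0.66601 − (-3.53421)) = -3.47732 − (0.14458)/(2.86820) = -3.52772
p(-3.52772) = 0.04045
u_5 = -3.52772 − 0.04045·(-3.52772 − (-3.47732)) / (0.04045 − (-0.66601)) = -3.52772 − (-0.00204)/(0.70646) = -3.52484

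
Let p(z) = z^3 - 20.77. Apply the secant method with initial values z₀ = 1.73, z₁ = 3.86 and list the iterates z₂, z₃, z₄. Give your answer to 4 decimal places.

2.3646, 2.6195, 2.7694

p(1.73) = -15.592283, p(3.86) = 36.742456
z₂ = 3.860000 − 36.742456·(3.860000 − 1.730000) / (36.742456 − (-15.592283)) = 3.860000 − (78.261431)/(52.334739) = 2.364599
p(2.364599) = -7.548754
z₃ = 2.364599 − (-7.548754)·(2.364599 − 3.860000) / (-7.548754 − 36.742456) = 2.364599 − (11.288415)/(-44.291210) = 2.619467
p(2.619467) = -2.796248
z₄ = 2.619467 − (-2.796248)·(2.619467 − 2.364599) / (-2.796248 − (-7.548754)) = 2.619467 − (-0.712674)/(4.752505) = 2.769425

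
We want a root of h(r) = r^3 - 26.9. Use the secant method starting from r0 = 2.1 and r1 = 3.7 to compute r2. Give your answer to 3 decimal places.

2.782

h(2.1) = -17.63900, h(3.7) = 23.75300
r2 = 3.70000 − 23.75300·(3.70000 − 2.10000) / (23.75300 − (-17.63900)) = 3.70000 − (38.00480)/(41.39200) = 2.78183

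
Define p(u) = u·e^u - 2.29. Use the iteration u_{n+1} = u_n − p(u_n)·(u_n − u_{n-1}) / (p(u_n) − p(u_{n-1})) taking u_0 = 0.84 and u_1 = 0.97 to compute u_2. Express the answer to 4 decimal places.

p(0.84) = -0.344252, p(0.97) = 0.268806
u_2 = 0.970000 − 0.268806·(0.970000 − 0.840000) / (0.268806 − (-0.344252)) = 0.970000 − (0.034945)/(0.613058) = 0.912999

0.9130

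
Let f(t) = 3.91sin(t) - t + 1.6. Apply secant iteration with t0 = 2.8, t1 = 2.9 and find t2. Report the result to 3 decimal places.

2.823

f(2.8) = 0.10980, f(2.9) = -0.36454
t2 = 2.90000 − (-0.36454)·(2.90000 − 2.80000) / (-0.36454 − 0.10980) = 2.90000 − (-0.03645)/(-0.47434) = 2.82315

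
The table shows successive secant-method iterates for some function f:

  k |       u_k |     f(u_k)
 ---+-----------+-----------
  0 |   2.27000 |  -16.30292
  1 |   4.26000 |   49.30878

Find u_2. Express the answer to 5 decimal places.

u_2 = 4.26000 − 49.30878·(4.26000 − 2.27000) / (49.30878 − (-16.30292))
   = 4.26000 − (98.1244722)/(65.6117000) = 2.7644669

2.76447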